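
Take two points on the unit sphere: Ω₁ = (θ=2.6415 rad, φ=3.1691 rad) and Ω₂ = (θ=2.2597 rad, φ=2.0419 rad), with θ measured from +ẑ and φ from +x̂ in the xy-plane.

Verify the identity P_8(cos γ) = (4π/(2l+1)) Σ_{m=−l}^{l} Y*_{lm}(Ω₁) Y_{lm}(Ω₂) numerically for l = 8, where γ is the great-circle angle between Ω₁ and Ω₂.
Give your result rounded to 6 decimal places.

0.283285

Addition theorem: P_8(cos γ) = (4π/17) Σ_m Y*_{lm}(Ω₁) Y_{lm}(Ω₂), m = −8…8:
  m=-8: Y*=+0.001406+0.000314i  Y=-0.052620+0.038144i  product -0.000086+0.000037i
  m=-7: Y*=+0.010350+0.002018i  Y=+0.033289+0.211475i  product -0.000082+0.002256i
  m=-6: Y*=+0.047620+0.007932i  Y=+0.383315+0.124891i  product +0.017263+0.008988i
  m=-5: Y*=+0.153219+0.021207i  Y=+0.306948-0.306533i  product +0.053531-0.040457i
  m=-4: Y*=+0.347059+0.038342i  Y=-0.041053-0.126581i  product -0.009395-0.045505i
  m=-3: Y*=+0.514213+0.042531i  Y=+0.287068+0.045586i  product +0.145675+0.035650i
  m=-2: Y*=+0.363915+0.020041i  Y=+0.178553-0.245617i  product +0.069901-0.085805i
  m=-1: Y*=-0.182052-0.005009i  Y=+0.073838+0.144964i  product -0.012716-0.026761i
  m=+0: Y*=-0.437928-0.000000i  Y=+0.330989+0.000000i  product -0.144949-0.000000i
  m=+1: Y*=+0.182052-0.005009i  Y=-0.073838+0.144964i  product -0.012716+0.026761i
  m=+2: Y*=+0.363915-0.020041i  Y=+0.178553+0.245617i  product +0.069901+0.085805i
  m=+3: Y*=-0.514213+0.042531i  Y=-0.287068+0.045586i  product +0.145675-0.035650i
  m=+4: Y*=+0.347059-0.038342i  Y=-0.041053+0.126581i  product -0.009395+0.045505i
  m=+5: Y*=-0.153219+0.021207i  Y=-0.306948-0.306533i  product +0.053531+0.040457i
  m=+6: Y*=+0.047620-0.007932i  Y=+0.383315-0.124891i  product +0.017263-0.008988i
  m=+7: Y*=-0.010350+0.002018i  Y=-0.033289+0.211475i  product -0.000082-0.002256i
  m=+8: Y*=+0.001406-0.000314i  Y=-0.052620-0.038144i  product -0.000086-0.000037i
Accumulated sum +0.383232-0.000000i; after 4π/(2l+1) scaling, +0.283285-0.000000i ⇒ P_8 = 0.283285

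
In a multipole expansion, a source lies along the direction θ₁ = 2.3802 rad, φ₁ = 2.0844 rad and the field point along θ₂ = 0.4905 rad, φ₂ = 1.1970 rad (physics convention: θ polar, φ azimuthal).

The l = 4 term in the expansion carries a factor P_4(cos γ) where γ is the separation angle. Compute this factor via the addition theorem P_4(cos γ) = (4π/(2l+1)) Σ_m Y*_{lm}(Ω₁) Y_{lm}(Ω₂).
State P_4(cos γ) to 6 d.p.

Summing Y*_{l m}(θ₁,φ₁)·Y_{l m}(θ₂,φ₂) over m ∈ [−4, 4]; prefactor 4π/(2·4+1) = 1.396263:
  [-4]  conj(Y_{4,-4})(Ω₁) = -0.04662 + 0.08877j ; Y_{4,-4}(Ω₂) = 0.00165 + 0.02173j ; Δ = -0.00201 - 0.00087j
  [-3]  conj(Y_{4,-3})(Ω₁) = -0.29742 + 0.00892j ; Y_{4,-3}(Ω₂) = -0.10395 + 0.05014j ; Δ = 0.03047 - 0.01584j
  [-2]  conj(Y_{4,-2})(Ω₁) = -0.21973 - 0.36360j ; Y_{4,-2}(Ω₂) = -0.24206 - 0.22442j ; Δ = -0.02841 + 0.13732j
  [-1]  conj(Y_{4,-1})(Ω₁) = 0.07754 - 0.13746j ; Y_{4,-1}(Ω₂) = 0.17563 - 0.44776j ; Δ = -0.04793 - 0.05886j
  [+0]  conj(Y_{4,0})(Ω₁) = -0.32898 + 0.00000j ; Y_{4,0}(Ω₂) = 0.08963 + 0.00000j ; Δ = -0.02949 + 0.00000j
  [+1]  conj(Y_{4,1})(Ω₁) = -0.07754 - 0.13746j ; Y_{4,1}(Ω₂) = -0.17563 - 0.44776j ; Δ = -0.04793 + 0.05886j
  [+2]  conj(Y_{4,2})(Ω₁) = -0.21973 + 0.36360j ; Y_{4,2}(Ω₂) = -0.24206 + 0.22442j ; Δ = -0.02841 - 0.13732j
  [+3]  conj(Y_{4,3})(Ω₁) = 0.29742 + 0.00892j ; Y_{4,3}(Ω₂) = 0.10395 + 0.05014j ; Δ = 0.03047 + 0.01584j
  [+4]  conj(Y_{4,4})(Ω₁) = -0.04662 - 0.08877j ; Y_{4,4}(Ω₂) = 0.00165 - 0.02173j ; Δ = -0.00201 + 0.00087j
Total Σ_m = -0.12524 - 0.00000j. Multiply by 1.396263: -0.17486 - 0.00000j. P_4(cos γ) = -0.174863

-0.174863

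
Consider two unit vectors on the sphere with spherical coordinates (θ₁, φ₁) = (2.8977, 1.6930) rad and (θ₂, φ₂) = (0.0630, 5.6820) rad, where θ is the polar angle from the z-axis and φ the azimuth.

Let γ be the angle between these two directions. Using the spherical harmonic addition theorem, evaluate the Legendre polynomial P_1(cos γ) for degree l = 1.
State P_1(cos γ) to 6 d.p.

-0.978544

Term-by-term m-sum for l=1 (normalisation 4π/3 = 4.188790):
  [-1]  conj(Y_{1,-1})(Ω₁) = (-0.010170, 0.082808) ; Y_{1,-1}(Ω₂) = (0.017938, 0.012303) ; Δ = (-0.001201, 0.001360)
  [+0]  conj(Y_{1,0})(Ω₁) = (-0.474142, -0.000000) ; Y_{1,0}(Ω₂) = (0.487633, 0.000000) ; Δ = (-0.231208, -0.000000)
  [+1]  conj(Y_{1,1})(Ω₁) = (0.010170, 0.082808) ; Y_{1,1}(Ω₂) = (-0.017938, 0.012303) ; Δ = (-0.001201, -0.001360)
Accumulated sum (-0.233610, 0.000000); after 4π/(2l+1) scaling, (-0.978544, 0.000000) ⇒ P_1 = -0.978544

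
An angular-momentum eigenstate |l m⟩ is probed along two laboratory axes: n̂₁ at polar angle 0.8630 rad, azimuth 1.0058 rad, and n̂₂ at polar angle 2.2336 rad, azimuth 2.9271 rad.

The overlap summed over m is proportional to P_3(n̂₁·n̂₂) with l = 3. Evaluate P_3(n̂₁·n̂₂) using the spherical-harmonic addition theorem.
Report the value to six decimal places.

0.352993

Expand P_3 via completeness: Σ_{m} conj(Y_{3,m}) at Ω₁ times Y_{3,m} at Ω₂ —
  m=-3: Y*=(-0.181595, 0.022669)  Y=(-0.163490, -0.122612)  product (0.032468, 0.018559)
  m=-2: Y*=(-0.163662, 0.346917)  Y=(-0.355346, -0.162533)  product (0.114542, -0.096675)
  m=-1: Y*=(0.146399, 0.230939)  Y=(-0.222319, -0.048431)  product (-0.021363, -0.058432)
  m=+0: Y*=(-0.215075, -0.000000)  Y=(0.254162, 0.000000)  product (-0.054664, -0.000000)
  m=+1: Y*=(-0.146399, 0.230939)  Y=(0.222319, -0.048431)  product (-0.021363, 0.058432)
  m=+2: Y*=(-0.163662, -0.346917)  Y=(-0.355346, 0.162533)  product (0.114542, 0.096675)
  m=+3: Y*=(0.181595, 0.022669)  Y=(0.163490, -0.122612)  product (0.032468, -0.018559)
Accumulated sum (0.196632, 0.000000); after 4π/(2l+1) scaling, (0.352993, 0.000000) ⇒ P_3 = 0.352993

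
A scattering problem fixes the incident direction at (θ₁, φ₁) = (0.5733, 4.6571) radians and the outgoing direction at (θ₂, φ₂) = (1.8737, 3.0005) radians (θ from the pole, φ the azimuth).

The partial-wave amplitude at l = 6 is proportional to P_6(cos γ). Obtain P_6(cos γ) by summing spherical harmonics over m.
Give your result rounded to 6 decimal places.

0.118951

Term-by-term m-sum for l=6 (normalisation 4π/13 = 0.966644):
  m=-6: Y*=-0.01163 + 0.00401j  Y=0.24201 + 0.27358j  product -0.00391 - 0.00221j
  m=-5: Y*=-0.01802 - 0.06350j  Y=0.30105 + 0.25640j  product 0.01086 - 0.02374j
  m=-4: Y*=0.20379 - 0.04582j  Y=-0.00531 - 0.00336j  product -0.00124 - 0.00044j
  m=-3: Y*=0.06869 + 0.41030j  Y=-0.31136 - 0.14027j  product 0.03617 - 0.13739j
  m=-2: Y*=-0.45090 + 0.05006j  Y=-0.09699 - 0.02812j  product 0.04514 + 0.00782j
  m=-1: Y*=-0.00275 - 0.04967j  Y=0.30100 + 0.04275j  product 0.00130 - 0.01507j
  m=+0: Y*=-0.41896 + 0.00000j  Y=0.12787 + 0.00000j  product -0.05357 + 0.00000j
  m=+1: Y*=0.00275 - 0.04967j  Y=-0.30100 + 0.04275j  product 0.00130 + 0.01507j
  m=+2: Y*=-0.45090 - 0.05006j  Y=-0.09699 + 0.02812j  product 0.04514 - 0.00782j
  m=+3: Y*=-0.06869 + 0.41030j  Y=0.31136 - 0.14027j  product 0.03617 + 0.13739j
  m=+4: Y*=0.20379 + 0.04582j  Y=-0.00531 + 0.00336j  product -0.00124 + 0.00044j
  m=+5: Y*=0.01802 - 0.06350j  Y=-0.30105 + 0.25640j  product 0.01086 + 0.02374j
  m=+6: Y*=-0.01163 - 0.00401j  Y=0.24201 - 0.27358j  product -0.00391 + 0.00221j
Σ over m = 0.12306 - 0.00000j; ×(4π/13) → 0.11895 - 0.00000j. Real part: 0.118951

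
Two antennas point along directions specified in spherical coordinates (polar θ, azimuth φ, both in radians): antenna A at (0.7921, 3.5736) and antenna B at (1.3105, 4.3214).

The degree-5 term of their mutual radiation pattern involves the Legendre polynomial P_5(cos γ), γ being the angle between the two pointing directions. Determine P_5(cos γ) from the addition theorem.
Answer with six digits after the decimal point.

Summing Y*_{l m}(θ₁,φ₁)·Y_{l m}(θ₂,φ₂) over m ∈ [−5, 5]; prefactor 4π/(2·5+1) = 1.142397:
  [-5]  conj(Y_{5,-5})(Ω₁) = 0.04714 - 0.07052j ; Y_{5,-5}(Ω₂) = -0.36255 - 0.14655j ; Δ = -0.02743 + 0.01866j
  [-4]  conj(Y_{5,-4})(Ω₁) = -0.04144 + 0.26140j ; Y_{5,-4}(Ω₂) = 0.00225 + 0.32935j ; Δ = -0.08619 - 0.01306j
  [-3]  conj(Y_{5,-3})(Ω₁) = -0.11645 - 0.41309j ; Y_{5,-3}(Ω₂) = -0.11622 + 0.04884j ; Δ = 0.03371 + 0.04232j
  [-2]  conj(Y_{5,-2})(Ω₁) = 0.18796 + 0.22011j ; Y_{5,-2}(Ω₂) = 0.23155 + 0.22998j ; Δ = -0.00710 + 0.09419j
  [-1]  conj(Y_{5,-1})(Ω₁) = 0.16480 + 0.07598j ; Y_{5,-1}(Ω₂) = -0.01944 + 0.04716j ; Δ = -0.00679 + 0.00629j
  [+0]  conj(Y_{5,0})(Ω₁) = -0.34501 + 0.00000j ; Y_{5,0}(Ω₂) = 0.32025 + 0.00000j ; Δ = -0.11049 + 0.00000j
  [+1]  conj(Y_{5,1})(Ω₁) = -0.16480 + 0.07598j ; Y_{5,1}(Ω₂) = 0.01944 + 0.04716j ; Δ = -0.00679 - 0.00629j
  [+2]  conj(Y_{5,2})(Ω₁) = 0.18796 - 0.22011j ; Y_{5,2}(Ω₂) = 0.23155 - 0.22998j ; Δ = -0.00710 - 0.09419j
  [+3]  conj(Y_{5,3})(Ω₁) = 0.11645 - 0.41309j ; Y_{5,3}(Ω₂) = 0.11622 + 0.04884j ; Δ = 0.03371 - 0.04232j
  [+4]  conj(Y_{5,4})(Ω₁) = -0.04144 - 0.26140j ; Y_{5,4}(Ω₂) = 0.00225 - 0.32935j ; Δ = -0.08619 + 0.01306j
  [+5]  conj(Y_{5,5})(Ω₁) = -0.04714 - 0.07052j ; Y_{5,5}(Ω₂) = 0.36255 - 0.14655j ; Δ = -0.02743 - 0.01866j
Total Σ_m = -0.29806 + 0.00000j. Multiply by 1.142397: -0.34050 + 0.00000j. P_5(cos γ) = -0.340503

-0.340503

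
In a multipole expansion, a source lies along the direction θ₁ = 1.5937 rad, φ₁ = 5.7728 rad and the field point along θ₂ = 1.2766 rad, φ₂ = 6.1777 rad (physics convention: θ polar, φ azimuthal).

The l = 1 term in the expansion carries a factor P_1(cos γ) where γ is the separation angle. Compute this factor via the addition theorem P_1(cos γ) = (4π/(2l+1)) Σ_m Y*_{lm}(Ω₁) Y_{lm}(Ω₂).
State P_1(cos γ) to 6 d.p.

Term-by-term m-sum for l=1 (normalisation 4π/3 = 4.188790):
  term(m=-1) = (0.104973, -0.044989)   from Y*(Ω₁)=(0.301384, -0.168734), Y(Ω₂)=(0.328812, 0.034814)
  term(m=+0) = (-0.001585, -0.000000)   from Y*(Ω₁)=(-0.011190, -0.000000), Y(Ω₂)=(0.141680, 0.000000)
  term(m=+1) = (0.104973, 0.044989)   from Y*(Ω₁)=(-0.301384, -0.168734), Y(Ω₂)=(-0.328812, 0.034814)
Total Σ_m = (0.208361, 0.000000). Multiply by 4.188790: (0.872780, 0.000000). P_1(cos γ) = 0.872780

0.872780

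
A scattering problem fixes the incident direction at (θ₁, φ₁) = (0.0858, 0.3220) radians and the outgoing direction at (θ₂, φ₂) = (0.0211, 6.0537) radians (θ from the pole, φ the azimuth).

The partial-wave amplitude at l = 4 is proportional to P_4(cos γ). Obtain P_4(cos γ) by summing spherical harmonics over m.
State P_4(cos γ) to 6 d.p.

0.976522

Expand P_4 via completeness: Σ_{m} conj(Y_{4,m}) at Ω₁ times Y_{4,m} at Ω₂ —
  m=-4: Y*=0.00001 + 0.00002j  Y=0.00000 + 0.00000j  product -0.00000 + 0.00000j
  m=-3: Y*=0.00045 + 0.00065j  Y=0.00001 + 0.00001j  product -0.00000 + 0.00000j
  m=-2: Y*=0.01169 + 0.00877j  Y=0.00080 + 0.00040j  product 0.00001 + 0.00001j
  m=-1: Y*=0.15129 + 0.05047j  Y=0.03884 + 0.00907j  product 0.00542 + 0.00333j
  m=+0: Y*=0.81541 + 0.00000j  Y=0.84440 + 0.00000j  product 0.68853 + 0.00000j
  m=+1: Y*=-0.15129 + 0.05047j  Y=-0.03884 + 0.00907j  product 0.00542 - 0.00333j
  m=+2: Y*=0.01169 - 0.00877j  Y=0.00080 - 0.00040j  product 0.00001 - 0.00001j
  m=+3: Y*=-0.00045 + 0.00065j  Y=-0.00001 + 0.00001j  product -0.00000 - 0.00000j
  m=+4: Y*=0.00001 - 0.00002j  Y=0.00000 - 0.00000j  product -0.00000 - 0.00000j
Total Σ_m = 0.69938 + 0.00000j. Multiply by 1.396263: 0.97652 + 0.00000j. P_4(cos γ) = 0.976522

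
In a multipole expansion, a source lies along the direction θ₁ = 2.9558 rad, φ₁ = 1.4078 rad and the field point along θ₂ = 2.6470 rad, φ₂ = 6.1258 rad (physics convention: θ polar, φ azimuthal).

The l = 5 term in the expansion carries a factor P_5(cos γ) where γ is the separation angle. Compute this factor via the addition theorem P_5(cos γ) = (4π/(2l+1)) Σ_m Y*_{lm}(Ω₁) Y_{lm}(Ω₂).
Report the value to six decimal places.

Addition theorem: P_5(cos γ) = (4π/11) Σ_m Y*_{lm}(Ω₁) Y_{lm}(Ω₂), m = −5…5:
  m=-5: +0.000073+0.000068i × +0.007897+0.007921i = +0.000000+0.000001i  (running Σ = +0.000000+0.000001i)
  m=-4: -0.001335+0.001019i × -0.053010-0.038613i = +0.000110-0.000002i  (running Σ = +0.000110-0.000001i)
  m=-3: -0.007880-0.014810i × +0.196788+0.100496i = -0.000062-0.003706i  (running Σ = +0.000048-0.003708i)
  m=-2: +0.102174-0.034540i × -0.423145-0.137774i = -0.047993+0.000539i  (running Σ = -0.047945-0.003169i)
  m=-1: +0.067869+0.412688i × +0.414008+0.065702i = +0.000984+0.175315i  (running Σ = -0.046962+0.172146i)
  m=0: -0.708296-0.000000i × +0.146098+0.000000i = -0.103481-0.000000i  (running Σ = -0.150442+0.172146i)
  m=1: -0.067869+0.412688i × -0.414008+0.065702i = +0.000984-0.175315i  (running Σ = -0.149459-0.003169i)
  m=2: +0.102174+0.034540i × -0.423145+0.137774i = -0.047993-0.000539i  (running Σ = -0.197452-0.003708i)
  m=3: +0.007880-0.014810i × -0.196788+0.100496i = -0.000062+0.003706i  (running Σ = -0.197514-0.000001i)
  m=4: -0.001335-0.001019i × -0.053010+0.038613i = +0.000110+0.000002i  (running Σ = -0.197404+0.000001i)
  m=5: -0.000073+0.000068i × -0.007897+0.007921i = +0.000000-0.000001i  (running Σ = -0.197404-0.000000i)
Accumulated sum -0.197404-0.000000i; after 4π/(2l+1) scaling, -0.225514-0.000000i ⇒ P_5 = -0.225514

-0.225514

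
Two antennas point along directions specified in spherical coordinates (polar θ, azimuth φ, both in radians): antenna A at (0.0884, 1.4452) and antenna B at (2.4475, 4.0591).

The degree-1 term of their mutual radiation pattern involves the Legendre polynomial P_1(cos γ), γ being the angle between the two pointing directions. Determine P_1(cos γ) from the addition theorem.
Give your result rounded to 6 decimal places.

Term-by-term m-sum for l=1 (normalisation 4π/3 = 4.188790):
  term(m=-1) = -0.00582 - 0.00339j   from Y*(Ω₁)=0.00382 + 0.03026j, Y(Ω₂)=-0.13433 + 0.17550j
  term(m=+0) = -0.18278 + 0.00000j   from Y*(Ω₁)=0.48669 + 0.00000j, Y(Ω₂)=-0.37556 + 0.00000j
  term(m=+1) = -0.00582 + 0.00339j   from Y*(Ω₁)=-0.00382 + 0.03026j, Y(Ω₂)=0.13433 + 0.17550j
Σ over m = -0.19443 + 0.00000j; ×(4π/3) → -0.81443 + 0.00000j. Real part: -0.814426

-0.814426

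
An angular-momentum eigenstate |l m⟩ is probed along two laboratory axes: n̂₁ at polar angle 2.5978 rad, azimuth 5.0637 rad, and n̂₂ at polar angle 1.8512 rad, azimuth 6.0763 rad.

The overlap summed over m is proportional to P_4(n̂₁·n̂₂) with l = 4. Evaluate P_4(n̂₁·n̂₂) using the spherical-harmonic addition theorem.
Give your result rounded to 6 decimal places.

Summing Y*_{l m}(θ₁,φ₁)·Y_{l m}(θ₂,φ₂) over m ∈ [−4, 4]; prefactor 4π/(2·4+1) = 1.396263:
  m=-4: Y*=0.00523 + 0.03128j  Y=0.25534 + 0.27783j  product -0.00736 + 0.00944j
  m=-3: Y*=0.12897 - 0.07331j  Y=-0.25004 - 0.17876j  product -0.04535 - 0.00472j
  m=-2: Y*=-0.28198 - 0.23877j  Y=-0.13120 - 0.05761j  product 0.02324 + 0.04757j
  m=-1: Y*=-0.15326 + 0.41815j  Y=0.30337 + 0.06367j  product -0.07312 + 0.11710j
  m=+0: Y*=-0.02111 + 0.00000j  Y=0.09602 + 0.00000j  product -0.00203 + 0.00000j
  m=+1: Y*=0.15326 + 0.41815j  Y=-0.30337 + 0.06367j  product -0.07312 - 0.11710j
  m=+2: Y*=-0.28198 + 0.23877j  Y=-0.13120 + 0.05761j  product 0.02324 - 0.04757j
  m=+3: Y*=-0.12897 - 0.07331j  Y=0.25004 - 0.17876j  product -0.04535 + 0.00472j
  m=+4: Y*=0.00523 - 0.03128j  Y=0.25534 - 0.27783j  product -0.00736 - 0.00944j
Total Σ_m = -0.20720 + 0.00000j. Multiply by 1.396263: -0.28931 + 0.00000j. P_4(cos γ) = -0.289309

-0.289309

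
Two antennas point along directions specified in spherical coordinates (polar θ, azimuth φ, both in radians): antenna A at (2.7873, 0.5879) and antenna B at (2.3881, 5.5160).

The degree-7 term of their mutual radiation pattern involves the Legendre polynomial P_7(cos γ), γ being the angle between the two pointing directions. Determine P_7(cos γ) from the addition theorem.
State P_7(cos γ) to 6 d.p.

0.026456

Expand P_7 via completeness: Σ_{m} conj(Y_{7,m}) at Ω₁ times Y_{7,m} at Ω₂ —
  term(m=-7) = (-0.000011, -0.000001)   from Y*(Ω₁)=(-0.000170, -0.000250), Y(Ω₂)=(0.021459, -0.027770)
  term(m=-6) = (-0.000117, 0.000412)   from Y*(Ω₁)=(0.002835, 0.001151), Y(Ω₂)=(0.015265, 0.139136)
  term(m=-5) = (0.005518, 0.002959)   from Y*(Ω₁)=(-0.018852, 0.003863), Y(Ω₂)=(-0.250044, -0.208198)
  term(m=-4) = (0.025109, -0.029333)   from Y*(Ω₁)=(0.059197, -0.059744), Y(Ω₂)=(0.457877, -0.033416)
  term(m=-3) = (-0.045813, -0.060624)   from Y*(Ω₁)=(-0.049234, 0.252050), Y(Ω₂)=(-0.197485, 0.220337)
  term(m=-2) = (0.075567, -0.034787)   from Y*(Ω₁)=(-0.196333, -0.470928), Y(Ω₂)=(0.005938, 0.162939)
  term(m=-1) = (-0.040895, -0.186633)   from Y*(Ω₁)=(0.419127, 0.279356), Y(Ω₂)=(-0.273060, -0.263291)
  term(m=+0) = (-0.007135, 0.000000)   from Y*(Ω₁)=(0.137092, -0.000000), Y(Ω₂)=(-0.052047, 0.000000)
  term(m=+1) = (-0.040895, 0.186633)   from Y*(Ω₁)=(-0.419127, 0.279356), Y(Ω₂)=(0.273060, -0.263291)
  term(m=+2) = (0.075567, 0.034787)   from Y*(Ω₁)=(-0.196333, 0.470928), Y(Ω₂)=(0.005938, -0.162939)
  term(m=+3) = (-0.045813, 0.060624)   from Y*(Ω₁)=(0.049234, 0.252050), Y(Ω₂)=(0.197485, 0.220337)
  term(m=+4) = (0.025109, 0.029333)   from Y*(Ω₁)=(0.059197, 0.059744), Y(Ω₂)=(0.457877, 0.033416)
  term(m=+5) = (0.005518, -0.002959)   from Y*(Ω₁)=(0.018852, 0.003863), Y(Ω₂)=(0.250044, -0.208198)
  term(m=+6) = (-0.000117, -0.000412)   from Y*(Ω₁)=(0.002835, -0.001151), Y(Ω₂)=(0.015265, -0.139136)
  term(m=+7) = (-0.000011, 0.000001)   from Y*(Ω₁)=(0.000170, -0.000250), Y(Ω₂)=(-0.021459, -0.027770)
Total Σ_m = (0.031580, -0.000000). Multiply by 0.837758: (0.026456, -0.000000). P_7(cos γ) = 0.026456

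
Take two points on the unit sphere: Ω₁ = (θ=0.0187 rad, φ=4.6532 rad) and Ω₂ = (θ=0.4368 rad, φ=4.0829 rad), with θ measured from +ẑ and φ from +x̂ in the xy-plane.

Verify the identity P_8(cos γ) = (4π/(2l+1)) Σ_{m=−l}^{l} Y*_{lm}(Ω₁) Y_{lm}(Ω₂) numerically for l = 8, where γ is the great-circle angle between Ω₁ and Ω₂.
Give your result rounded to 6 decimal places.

-0.395828

Expand P_8 via completeness: Σ_{m} conj(Y_{8,m}) at Ω₁ times Y_{8,m} at Ω₂ —
  [-8]  conj(Y_{8,-8})(Ω₁) = 0.00000 - 0.00000j ; Y_{8,-8}(Ω₂) = 0.00017 - 0.00050j ; Δ = -0.00000 - 0.00000j
  [-7]  conj(Y_{8,-7})(Ω₁) = 0.00000 + 0.00000j ; Y_{8,-7}(Ω₂) = -0.00432 + 0.00136j ; Δ = -0.00000 - 0.00000j
  [-6]  conj(Y_{8,-6})(Ω₁) = -0.00000 + 0.00000j ; Y_{8,-6}(Ω₂) = 0.01965 + 0.01449j ; Δ = -0.00000 - 0.00000j
  [-5]  conj(Y_{8,-5})(Ω₁) = -0.00000 - 0.00000j ; Y_{8,-5}(Ω₂) = 0.00054 - 0.09300j ; Δ = -0.00000 + 0.00000j
  [-4]  conj(Y_{8,-4})(Ω₁) = 0.00000 - 0.00000j ; Y_{8,-4}(Ω₂) = -0.20642 + 0.14850j ; Δ = -0.00000 + 0.00000j
  [-3]  conj(Y_{8,-3})(Ω₁) = 0.00002 + 0.00009j ; Y_{8,-3}(Ω₂) = 0.45213 + 0.14866j ; Δ = -0.00001 + 0.00004j
  [-2]  conj(Y_{8,-2})(Ω₁) = -0.00358 + 0.00043j ; Y_{8,-2}(Ω₂) = -0.15660 - 0.48583j ; Δ = 0.00077 + 0.00167j
  [-1]  conj(Y_{8,-1})(Ω₁) = -0.00544 - 0.09183j ; Y_{8,-1}(Ω₂) = -0.03565 + 0.04895j ; Δ = 0.00469 + 0.00301j
  [+0]  conj(Y_{8,0})(Ω₁) = 1.15580 + 0.00000j ; Y_{8,0}(Ω₂) = -0.47273 + 0.00000j ; Δ = -0.54638 + 0.00000j
  [+1]  conj(Y_{8,1})(Ω₁) = 0.00544 - 0.09183j ; Y_{8,1}(Ω₂) = 0.03565 + 0.04895j ; Δ = 0.00469 - 0.00301j
  [+2]  conj(Y_{8,2})(Ω₁) = -0.00358 - 0.00043j ; Y_{8,2}(Ω₂) = -0.15660 + 0.48583j ; Δ = 0.00077 - 0.00167j
  [+3]  conj(Y_{8,3})(Ω₁) = -0.00002 + 0.00009j ; Y_{8,3}(Ω₂) = -0.45213 + 0.14866j ; Δ = -0.00001 - 0.00004j
  [+4]  conj(Y_{8,4})(Ω₁) = 0.00000 + 0.00000j ; Y_{8,4}(Ω₂) = -0.20642 - 0.14850j ; Δ = -0.00000 - 0.00000j
  [+5]  conj(Y_{8,5})(Ω₁) = 0.00000 - 0.00000j ; Y_{8,5}(Ω₂) = -0.00054 - 0.09300j ; Δ = -0.00000 - 0.00000j
  [+6]  conj(Y_{8,6})(Ω₁) = -0.00000 - 0.00000j ; Y_{8,6}(Ω₂) = 0.01965 - 0.01449j ; Δ = -0.00000 + 0.00000j
  [+7]  conj(Y_{8,7})(Ω₁) = -0.00000 + 0.00000j ; Y_{8,7}(Ω₂) = 0.00432 + 0.00136j ; Δ = -0.00000 + 0.00000j
  [+8]  conj(Y_{8,8})(Ω₁) = 0.00000 + 0.00000j ; Y_{8,8}(Ω₂) = 0.00017 + 0.00050j ; Δ = -0.00000 + 0.00000j
Accumulated sum -0.53548 - 0.00000j; after 4π/(2l+1) scaling, -0.39583 - 0.00000j ⇒ P_8 = -0.395828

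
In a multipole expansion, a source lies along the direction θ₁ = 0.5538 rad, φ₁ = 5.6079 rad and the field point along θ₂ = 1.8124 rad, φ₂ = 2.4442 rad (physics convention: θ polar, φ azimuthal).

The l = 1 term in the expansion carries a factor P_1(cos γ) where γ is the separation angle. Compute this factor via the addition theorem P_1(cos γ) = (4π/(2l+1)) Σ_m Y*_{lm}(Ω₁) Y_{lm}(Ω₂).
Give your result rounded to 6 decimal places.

Addition theorem: P_1(cos γ) = (4π/3) Σ_m Y*_{lm}(Ω₁) Y_{lm}(Ω₂), m = −1…1:
  m=-1: Y*=+0.141825-0.113586i  Y=-0.257136-0.215439i  product -0.060939-0.001347i
  m=+0: Y*=+0.415572-0.000000i  Y=-0.116903+0.000000i  product -0.048582+0.000000i
  m=+1: Y*=-0.141825-0.113586i  Y=+0.257136-0.215439i  product -0.060939+0.001347i
Accumulated sum -0.170460+0.000000i; after 4π/(2l+1) scaling, -0.714021+0.000000i ⇒ P_1 = -0.714021

-0.714021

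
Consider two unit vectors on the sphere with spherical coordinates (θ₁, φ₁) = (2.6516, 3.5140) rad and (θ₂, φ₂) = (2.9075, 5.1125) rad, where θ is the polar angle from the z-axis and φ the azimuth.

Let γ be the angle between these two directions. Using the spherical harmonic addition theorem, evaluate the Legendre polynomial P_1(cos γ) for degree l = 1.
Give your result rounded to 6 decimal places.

Expand P_1 via completeness: Σ_{m} conj(Y_{1,m}) at Ω₁ times Y_{1,m} at Ω₂ —
  m=-1: (-0.151451, -0.059162) × (0.031217, 0.073811) = (-0.000361, -0.013026)  (running Σ = (-0.000361, -0.013026))
  m=0: (-0.431112, -0.000000) × (-0.475276, 0.000000) = (0.204897, 0.000000)  (running Σ = (0.204536, -0.013026))
  m=1: (0.151451, -0.059162) × (-0.031217, 0.073811) = (-0.000361, 0.013026)  (running Σ = (0.204175, 0.000000))
Σ over m = (0.204175, 0.000000); ×(4π/3) → (0.855247, 0.000000). Real part: 0.855247

0.855247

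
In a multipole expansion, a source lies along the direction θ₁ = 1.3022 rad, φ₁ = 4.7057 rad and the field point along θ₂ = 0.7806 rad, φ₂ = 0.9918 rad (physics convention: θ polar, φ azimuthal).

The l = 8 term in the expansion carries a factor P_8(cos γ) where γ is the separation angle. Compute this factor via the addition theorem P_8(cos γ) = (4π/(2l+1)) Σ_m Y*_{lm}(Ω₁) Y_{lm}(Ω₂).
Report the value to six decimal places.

-0.279028

Addition theorem: P_8(cos γ) = (4π/17) Σ_m Y*_{lm}(Ω₁) Y_{lm}(Ω₂), m = −8…8:
  [-8]  conj(Y_{8,-8})(Ω₁) = 0.38431 - 0.02058j ; Y_{8,-8}(Ω₂) = -0.00249 - 0.03090j ; Δ = -0.00159 - 0.01182j
  [-7]  conj(Y_{8,-7})(Ω₁) = 0.01983 + 0.42327j ; Y_{8,-7}(Ω₂) = 0.09893 - 0.07669j ; Δ = 0.03442 + 0.04035j
  [-6]  conj(Y_{8,-6})(Ω₁) = -0.01703 + 0.00068j ; Y_{8,-6}(Ω₂) = 0.28397 + 0.09802j ; Δ = -0.00490 - 0.00148j
  [-5]  conj(Y_{8,-5})(Ω₁) = 0.01168 + 0.34923j ; Y_{8,-5}(Ω₂) = 0.11127 + 0.44203j ; Δ = -0.15307 + 0.04403j
  [-4]  conj(Y_{8,-4})(Ω₁) = -0.14865 + 0.00398j ; Y_{8,-4}(Ω₂) = -0.24969 + 0.27062j ; Δ = 0.03604 - 0.04122j
  [-3]  conj(Y_{8,-3})(Ω₁) = 0.00568 + 0.28297j ; Y_{8,-3}(Ω₂) = 0.03983 + 0.00668j ; Δ = -0.00166 + 0.01131j
  [-2]  conj(Y_{8,-2})(Ω₁) = -0.19930 + 0.00267j ; Y_{8,-2}(Ω₂) = 0.15293 + 0.34917j ; Δ = -0.03141 - 0.06918j
  [-1]  conj(Y_{8,-1})(Ω₁) = 0.00166 + 0.24859j ; Y_{8,-1}(Ω₂) = -0.07923 + 0.12119j ; Δ = -0.03026 - 0.01949j
  [+0]  conj(Y_{8,0})(Ω₁) = -0.21265 + 0.00000j ; Y_{8,0}(Ω₂) = 0.34140 + 0.00000j ; Δ = -0.07260 + 0.00000j
  [+1]  conj(Y_{8,1})(Ω₁) = -0.00166 + 0.24859j ; Y_{8,1}(Ω₂) = 0.07923 + 0.12119j ; Δ = -0.03026 + 0.01949j
  [+2]  conj(Y_{8,2})(Ω₁) = -0.19930 - 0.00267j ; Y_{8,2}(Ω₂) = 0.15293 - 0.34917j ; Δ = -0.03141 + 0.06918j
  [+3]  conj(Y_{8,3})(Ω₁) = -0.00568 + 0.28297j ; Y_{8,3}(Ω₂) = -0.03983 + 0.00668j ; Δ = -0.00166 - 0.01131j
  [+4]  conj(Y_{8,4})(Ω₁) = -0.14865 - 0.00398j ; Y_{8,4}(Ω₂) = -0.24969 - 0.27062j ; Δ = 0.03604 + 0.04122j
  [+5]  conj(Y_{8,5})(Ω₁) = -0.01168 + 0.34923j ; Y_{8,5}(Ω₂) = -0.11127 + 0.44203j ; Δ = -0.15307 - 0.04403j
  [+6]  conj(Y_{8,6})(Ω₁) = -0.01703 - 0.00068j ; Y_{8,6}(Ω₂) = 0.28397 - 0.09802j ; Δ = -0.00490 + 0.00148j
  [+7]  conj(Y_{8,7})(Ω₁) = -0.01983 + 0.42327j ; Y_{8,7}(Ω₂) = -0.09893 - 0.07669j ; Δ = 0.03442 - 0.04035j
  [+8]  conj(Y_{8,8})(Ω₁) = 0.38431 + 0.02058j ; Y_{8,8}(Ω₂) = -0.00249 + 0.03090j ; Δ = -0.00159 + 0.01182j
Accumulated sum -0.37747 + 0.00000j; after 4π/(2l+1) scaling, -0.27903 + 0.00000j ⇒ P_8 = -0.279028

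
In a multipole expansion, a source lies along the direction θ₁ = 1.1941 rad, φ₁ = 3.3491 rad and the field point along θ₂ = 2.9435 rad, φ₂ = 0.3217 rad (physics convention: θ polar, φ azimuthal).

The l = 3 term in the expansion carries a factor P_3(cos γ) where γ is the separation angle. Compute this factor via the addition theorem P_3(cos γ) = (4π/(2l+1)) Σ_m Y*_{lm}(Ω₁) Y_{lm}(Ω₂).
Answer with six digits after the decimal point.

0.414621

Term-by-term m-sum for l=3 (normalisation 4π/7 = 1.795196):
  m=-3: Y*=(-0.272541, -0.195609)  Y=(0.001811, -0.002614)  product (-0.001005, 0.000358)
  m=-2: Y*=(0.297473, 0.131069)  Y=(-0.031048, 0.023281)  product (-0.012288, 0.002856)
  m=-1: Y*=(0.095112, 0.020025)  Y=(0.229671, -0.076544)  product (0.023377, -0.002681)
  m=+0: Y*=(-0.318944, -0.000000)  Y=(-0.660904, 0.000000)  product (0.210792, 0.000000)
  m=+1: Y*=(-0.095112, 0.020025)  Y=(-0.229671, -0.076544)  product (0.023377, 0.002681)
  m=+2: Y*=(0.297473, -0.131069)  Y=(-0.031048, -0.023281)  product (-0.012288, -0.002856)
  m=+3: Y*=(0.272541, -0.195609)  Y=(-0.001811, -0.002614)  product (-0.001005, -0.000358)
Σ over m = (0.230962, -0.000000); ×(4π/7) → (0.414621, -0.000000). Real part: 0.414621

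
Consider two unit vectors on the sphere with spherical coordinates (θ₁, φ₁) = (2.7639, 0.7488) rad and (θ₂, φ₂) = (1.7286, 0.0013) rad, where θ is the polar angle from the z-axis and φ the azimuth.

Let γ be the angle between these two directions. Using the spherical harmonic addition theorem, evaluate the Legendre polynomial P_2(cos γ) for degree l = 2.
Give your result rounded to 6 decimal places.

Expand P_2 via completeness: Σ_{m} conj(Y_{2,m}) at Ω₁ times Y_{2,m} at Ω₂ —
  m=-2: Y*=+0.003842+0.052391i  Y=+0.376734-0.000980i  product +0.001499+0.019734i
  m=-1: Y*=-0.193981-0.180277i  Y=-0.119897+0.000156i  product +0.023286+0.021584i
  m=+0: Y*=+0.502107-0.000000i  Y=-0.292025+0.000000i  product -0.146628+0.000000i
  m=+1: Y*=+0.193981-0.180277i  Y=+0.119897+0.000156i  product +0.023286-0.021584i
  m=+2: Y*=+0.003842-0.052391i  Y=+0.376734+0.000980i  product +0.001499-0.019734i
Σ over m = -0.097059-0.000000i; ×(4π/5) → -0.243935-0.000000i. Real part: -0.243935

-0.243935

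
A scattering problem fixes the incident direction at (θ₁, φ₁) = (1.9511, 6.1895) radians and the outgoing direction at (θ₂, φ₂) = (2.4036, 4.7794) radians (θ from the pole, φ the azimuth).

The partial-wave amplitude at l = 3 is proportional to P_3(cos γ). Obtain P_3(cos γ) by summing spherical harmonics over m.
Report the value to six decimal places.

-0.430478

Addition theorem: P_3(cos γ) = (4π/7) Σ_m Y*_{lm}(Ω₁) Y_{lm}(Ω₂), m = −3…3:
  m=-3: Y*=0.32093 - 0.09265j  Y=-0.02537 - 0.12451j  product -0.01968 - 0.03761j
  m=-2: Y*=-0.32137 + 0.06093j  Y=0.33918 - 0.04573j  product -0.10622 + 0.03536j
  m=-1: Y*=-0.09293 + 0.00873j  Y=0.02529 + 0.37677j  product -0.00564 - 0.03479j
  m=+0: Y*=0.32013 + 0.00000j  Y=0.07270 + 0.00000j  product 0.02327 + 0.00000j
  m=+1: Y*=0.09293 + 0.00873j  Y=-0.02529 + 0.37677j  product -0.00564 + 0.03479j
  m=+2: Y*=-0.32137 - 0.06093j  Y=0.33918 + 0.04573j  product -0.10622 - 0.03536j
  m=+3: Y*=-0.32093 - 0.09265j  Y=0.02537 - 0.12451j  product -0.01968 + 0.03761j
Total Σ_m = -0.23979 + 0.00000j. Multiply by 1.795196: -0.43048 + 0.00000j. P_3(cos γ) = -0.430478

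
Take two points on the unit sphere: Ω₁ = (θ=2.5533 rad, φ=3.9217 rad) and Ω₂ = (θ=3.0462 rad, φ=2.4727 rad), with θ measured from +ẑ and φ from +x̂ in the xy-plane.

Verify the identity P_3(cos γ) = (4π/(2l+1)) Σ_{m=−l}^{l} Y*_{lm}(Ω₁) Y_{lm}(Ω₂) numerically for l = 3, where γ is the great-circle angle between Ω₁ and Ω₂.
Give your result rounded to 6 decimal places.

Summing Y*_{l m}(θ₁,φ₁)·Y_{l m}(θ₂,φ₂) over m ∈ [−3, 3]; prefactor 4π/(2·3+1) = 1.795196:
  m=-3: (0.049613, -0.051213) × (0.000152, -0.000327) = (-0.000009, -0.000024)  (running Σ = (-0.000009, -0.000024))
  m=-2: (-0.002770, -0.261806) × (-0.002131, -0.008980) = (-0.002345, 0.000583)  (running Σ = (-0.002354, 0.000559))
  m=-1: (-0.313641, -0.310340) × (-0.095500, -0.075489) = (0.006526, 0.053314)  (running Σ = (0.004171, 0.053873))
  m=0: (-0.142865, -0.000000) × (-0.726109, 0.000000) = (0.103736, 0.000000)  (running Σ = (0.107907, 0.053873))
  m=1: (0.313641, -0.310340) × (0.095500, -0.075489) = (0.006526, -0.053314)  (running Σ = (0.114433, 0.000559))
  m=2: (-0.002770, 0.261806) × (-0.002131, 0.008980) = (-0.002345, -0.000583)  (running Σ = (0.112088, -0.000024))
  m=3: (-0.049613, -0.051213) × (-0.000152, -0.000327) = (-0.000009, 0.000024)  (running Σ = (0.112078, 0.000000))
Accumulated sum (0.112078, 0.000000); after 4π/(2l+1) scaling, (0.201203, 0.000000) ⇒ P_3 = 0.201203

0.201203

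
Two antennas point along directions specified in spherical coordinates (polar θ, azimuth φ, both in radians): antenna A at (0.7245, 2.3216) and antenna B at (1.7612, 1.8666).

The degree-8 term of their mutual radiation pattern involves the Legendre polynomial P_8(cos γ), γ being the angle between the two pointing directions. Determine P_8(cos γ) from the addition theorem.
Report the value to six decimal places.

Term-by-term m-sum for l=8 (normalisation 4π/17 = 0.739198):
  m=-8: (0.018458, -0.005243) × (-0.318193, -0.311745) = (-0.007508, -0.004086)  (running Σ = (-0.007508, -0.004086))
  m=-7: (-0.074235, -0.044826) × (-0.301413, 0.164596) = (0.029753, 0.001292)  (running Σ = (0.022246, -0.002794))
  m=-6: (0.048723, 0.231354) × (-0.031634, -0.152889) = (0.033830, -0.014768)  (running Σ = (0.056076, -0.017561))
  m=-5: (0.242210, -0.344766) × (-0.344512, -0.031708) = (-0.094376, 0.111096)  (running Σ = (-0.038300, 0.093535))
  m=-4: (-0.443415, 0.061754) × (0.018083, -0.044295) = (-0.005283, 0.020758)  (running Σ = (-0.043583, 0.114293))
  m=-3: (0.101088, 0.082017) × (-0.257138, -0.209381) = (-0.008821, -0.042256)  (running Σ = (-0.052404, 0.072037))
  m=-2: (0.022001, 0.317472) × (-0.001316, 0.000884) = (-0.000310, -0.000398)  (running Σ = (-0.052713, 0.071639))
  m=-1: (0.203511, -0.218103) × (-0.093820, -0.307864) = (-0.086239, -0.042192)  (running Σ = (-0.138953, 0.029447))
  m=0: (0.234341, -0.000000) × (-0.016184, 0.000000) = (-0.003792, 0.000000)  (running Σ = (-0.142745, 0.029447))
  m=1: (-0.203511, -0.218103) × (0.093820, -0.307864) = (-0.086239, 0.042192)  (running Σ = (-0.228985, 0.071639))
  m=2: (0.022001, -0.317472) × (-0.001316, -0.000884) = (-0.000310, 0.000398)  (running Σ = (-0.229294, 0.072037))
  m=3: (-0.101088, 0.082017) × (0.257138, -0.209381) = (-0.008821, 0.042256)  (running Σ = (-0.238115, 0.114293))
  m=4: (-0.443415, -0.061754) × (0.018083, 0.044295) = (-0.005283, -0.020758)  (running Σ = (-0.243398, 0.093535))
  m=5: (-0.242210, -0.344766) × (0.344512, -0.031708) = (-0.094376, -0.111096)  (running Σ = (-0.337774, -0.017561))
  m=6: (0.048723, -0.231354) × (-0.031634, 0.152889) = (0.033830, 0.014768)  (running Σ = (-0.303944, -0.002794))
  m=7: (0.074235, -0.044826) × (0.301413, 0.164596) = (0.029753, -0.001292)  (running Σ = (-0.274190, -0.004086))
  m=8: (0.018458, 0.005243) × (-0.318193, 0.311745) = (-0.007508, 0.004086)  (running Σ = (-0.281698, -0.000000))
Σ over m = (-0.281698, -0.000000); ×(4π/17) → (-0.208230, -0.000000). Real part: -0.208230

-0.208230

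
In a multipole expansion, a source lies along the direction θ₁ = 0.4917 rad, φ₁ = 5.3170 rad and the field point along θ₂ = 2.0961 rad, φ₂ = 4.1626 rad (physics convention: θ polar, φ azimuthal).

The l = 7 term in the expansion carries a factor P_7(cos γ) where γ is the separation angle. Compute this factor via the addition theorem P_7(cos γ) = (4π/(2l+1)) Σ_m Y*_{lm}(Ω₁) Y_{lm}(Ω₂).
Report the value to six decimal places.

Addition theorem: P_7(cos γ) = (4π/15) Σ_m Y*_{lm}(Ω₁) Y_{lm}(Ω₂), m = −7…7:
  m=-7: Y*=+0.002319-0.001208i  Y=-0.117842+0.137956i  product -0.000107+0.000462i
  m=-6: Y*=+0.016151+0.008533i  Y=-0.388640-0.061579i  product -0.005751-0.004311i
  m=-5: Y*=+0.009265+0.077796i  Y=-0.154438-0.372901i  product +0.027579-0.015470i
  m=-4: Y*=-0.171150+0.151067i  Y=+0.032629-0.044907i  product +0.001199+0.012615i
  m=-3: Y*=-0.430175-0.106657i  Y=-0.325274-0.025610i  product +0.137193+0.045709i
  m=-2: Y*=-0.172639-0.456473i  Y=-0.096490-0.189382i  product -0.069790+0.076740i
  m=-1: Y*=+0.039529-0.057211i  Y=-0.129009+0.210518i  product +0.006944+0.015702i
  m=+0: Y*=-0.444533-0.000000i  Y=-0.246965+0.000000i  product +0.109784+0.000000i
  m=+1: Y*=-0.039529-0.057211i  Y=+0.129009+0.210518i  product +0.006944-0.015702i
  m=+2: Y*=-0.172639+0.456473i  Y=-0.096490+0.189382i  product -0.069790-0.076740i
  m=+3: Y*=+0.430175-0.106657i  Y=+0.325274-0.025610i  product +0.137193-0.045709i
  m=+4: Y*=-0.171150-0.151067i  Y=+0.032629+0.044907i  product +0.001199-0.012615i
  m=+5: Y*=-0.009265+0.077796i  Y=+0.154438-0.372901i  product +0.027579+0.015470i
  m=+6: Y*=+0.016151-0.008533i  Y=-0.388640+0.061579i  product -0.005751+0.004311i
  m=+7: Y*=-0.002319-0.001208i  Y=+0.117842+0.137956i  product -0.000107-0.000462i
Σ over m = +0.304321+0.000000i; ×(4π/15) → +0.254948+0.000000i. Real part: 0.254948

0.254948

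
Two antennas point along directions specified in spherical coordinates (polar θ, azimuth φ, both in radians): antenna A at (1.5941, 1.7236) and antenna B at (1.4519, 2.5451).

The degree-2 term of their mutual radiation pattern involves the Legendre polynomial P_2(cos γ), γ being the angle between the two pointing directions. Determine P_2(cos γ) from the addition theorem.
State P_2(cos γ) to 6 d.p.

Expand P_2 via completeness: Σ_{m} conj(Y_{2,m}) at Ω₁ times Y_{2,m} at Ω₂ —
  m=-2: -0.368176-0.116156i × +0.140487+0.353980i = -0.010607-0.146645i  (running Σ = -0.010607-0.146645i)
  m=-1: +0.002739-0.017787i × -0.075277-0.051113i = -0.001115+0.001199i  (running Σ = -0.011722-0.145447i)
  m=0: -0.314878-0.000000i × -0.302079+0.000000i = +0.095118+0.000000i  (running Σ = +0.083396-0.145447i)
  m=1: -0.002739-0.017787i × +0.075277-0.051113i = -0.001115-0.001199i  (running Σ = +0.082281-0.146645i)
  m=2: -0.368176+0.116156i × +0.140487-0.353980i = -0.010607+0.146645i  (running Σ = +0.071674+0.000000i)
Total Σ_m = +0.071674+0.000000i. Multiply by 2.513274: +0.180136+0.000000i. P_2(cos γ) = 0.180136

0.180136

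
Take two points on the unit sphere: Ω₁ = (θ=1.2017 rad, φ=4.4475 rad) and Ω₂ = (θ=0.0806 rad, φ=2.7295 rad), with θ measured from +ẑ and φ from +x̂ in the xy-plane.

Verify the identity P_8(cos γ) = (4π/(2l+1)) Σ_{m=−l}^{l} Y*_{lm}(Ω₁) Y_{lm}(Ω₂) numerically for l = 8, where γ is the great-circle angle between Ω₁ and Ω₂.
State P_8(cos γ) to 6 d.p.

Term-by-term m-sum for l=8 (normalisation 4π/17 = 0.739198):
  m=-8: -0.15381 - 0.25182j × -0.00000 - 0.00000j = 0.00000 + 0.00000j  (running Σ = 0.00000 + 0.00000j)
  m=-7: 0.43835 - 0.12768j × 0.00000 - 0.00000j = 0.00000 - 0.00000j  (running Σ = 0.00000 - 0.00000j)
  m=-6: 0.00437 + 0.23589j × -0.00000 + 0.00000j = -0.00000 - 0.00000j  (running Σ = -0.00000 - 0.00000j)
  m=-5: 0.21033 + 0.05289j × 0.00002 - 0.00003j = 0.00000 - 0.00001j  (running Σ = 0.00000 - 0.00001j)
  m=-4: -0.16066 + 0.28639j × -0.00004 + 0.00056j = -0.00015 - 0.00010j  (running Σ = -0.00015 - 0.00011j)
  m=-3: 0.05046 + 0.04954j × -0.00234 - 0.00672j = 0.00022 - 0.00046j  (running Σ = 0.00007 - 0.00056j)
  m=-2: -0.28761 + 0.16843j × 0.04384 + 0.04738j = -0.02059 - 0.00624j  (running Σ = -0.02052 - 0.00681j)
  m=-1: 0.00184 + 0.00678j × -0.34373 - 0.15025j = 0.00039 - 0.00261j  (running Σ = -0.02013 - 0.00941j)
  m=0: -0.32928 + 0.00000j × 1.03099 + 0.00000j = -0.33948 + 0.00000j  (running Σ = -0.35962 - 0.00941j)
  m=1: -0.00184 + 0.00678j × 0.34373 - 0.15025j = 0.00039 + 0.00261j  (running Σ = -0.35923 - 0.00681j)
  m=2: -0.28761 - 0.16843j × 0.04384 - 0.04738j = -0.02059 + 0.00624j  (running Σ = -0.37982 - 0.00056j)
  m=3: -0.05046 + 0.04954j × 0.00234 - 0.00672j = 0.00022 + 0.00046j  (running Σ = -0.37960 - 0.00011j)
  m=4: -0.16066 - 0.28639j × -0.00004 - 0.00056j = -0.00015 + 0.00010j  (running Σ = -0.37975 - 0.00001j)
  m=5: -0.21033 + 0.05289j × -0.00002 - 0.00003j = 0.00000 + 0.00001j  (running Σ = -0.37975 - 0.00000j)
  m=6: 0.00437 - 0.23589j × -0.00000 - 0.00000j = -0.00000 + 0.00000j  (running Σ = -0.37975 - 0.00000j)
  m=7: -0.43835 - 0.12768j × -0.00000 - 0.00000j = 0.00000 + 0.00000j  (running Σ = -0.37975 + 0.00000j)
  m=8: -0.15381 + 0.25182j × -0.00000 + 0.00000j = 0.00000 - 0.00000j  (running Σ = -0.37975 + 0.00000j)
Total Σ_m = -0.37975 + 0.00000j. Multiply by 0.739198: -0.28071 + 0.00000j. P_8(cos γ) = -0.280711

-0.280711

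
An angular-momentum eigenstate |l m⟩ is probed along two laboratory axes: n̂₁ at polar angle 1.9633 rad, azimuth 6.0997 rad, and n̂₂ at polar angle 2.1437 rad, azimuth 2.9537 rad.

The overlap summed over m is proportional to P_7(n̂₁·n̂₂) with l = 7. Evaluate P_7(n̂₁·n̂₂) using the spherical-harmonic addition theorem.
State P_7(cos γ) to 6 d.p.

Term-by-term m-sum for l=7 (normalisation 4π/15 = 0.837758):
  term(m=-7) = -0.04251 - 0.00131j   from Y*(Ω₁)=0.08120 - 0.27574j, Y(Ω₂)=-0.03740 - 0.14316j
  term(m=-6) = 0.15896 + 0.00420j   from Y*(Ω₁)=-0.20160 + 0.39700j, Y(Ω₂)=-0.15323 - 0.32259j
  term(m=-5) = -0.09661 - 0.00213j   from Y*(Ω₁)=0.13547 - 0.17697j, Y(Ω₂)=-0.25591 - 0.35001j
  term(m=-4) = -0.03653 - 0.00064j   from Y*(Ω₁)=0.16679 - 0.15045j, Y(Ω₂)=-0.11884 - 0.11106j
  term(m=-3) = -0.08334 - 0.00110j   from Y*(Ω₁)=-0.26740 + 0.16411j, Y(Ω₂)=0.22455 + 0.14194j
  term(m=-2) = -0.02995 - 0.00026j   from Y*(Ω₁)=-0.09381 + 0.03606j, Y(Ω₂)=0.27720 + 0.10936j
  term(m=-1) = -0.04900 - 0.00022j   from Y*(Ω₁)=0.31910 - 0.05922j, Y(Ω₂)=-0.14833 - 0.02820j
  term(m=+0) = -0.02001 + 0.00000j   from Y*(Ω₁)=0.06278 + 0.00000j, Y(Ω₂)=-0.31865 + 0.00000j
  term(m=+1) = -0.04900 + 0.00022j   from Y*(Ω₁)=-0.31910 - 0.05922j, Y(Ω₂)=0.14833 - 0.02820j
  term(m=+2) = -0.02995 + 0.00026j   from Y*(Ω₁)=-0.09381 - 0.03606j, Y(Ω₂)=0.27720 - 0.10936j
  term(m=+3) = -0.08334 + 0.00110j   from Y*(Ω₁)=0.26740 + 0.16411j, Y(Ω₂)=-0.22455 + 0.14194j
  term(m=+4) = -0.03653 + 0.00064j   from Y*(Ω₁)=0.16679 + 0.15045j, Y(Ω₂)=-0.11884 + 0.11106j
  term(m=+5) = -0.09661 + 0.00213j   from Y*(Ω₁)=-0.13547 - 0.17697j, Y(Ω₂)=0.25591 - 0.35001j
  term(m=+6) = 0.15896 - 0.00420j   from Y*(Ω₁)=-0.20160 - 0.39700j, Y(Ω₂)=-0.15323 + 0.32259j
  term(m=+7) = -0.04251 + 0.00131j   from Y*(Ω₁)=-0.08120 - 0.27574j, Y(Ω₂)=0.03740 - 0.14316j
Total Σ_m = -0.37797 + 0.00000j. Multiply by 0.837758: -0.31664 + 0.00000j. P_7(cos γ) = -0.316644

-0.316644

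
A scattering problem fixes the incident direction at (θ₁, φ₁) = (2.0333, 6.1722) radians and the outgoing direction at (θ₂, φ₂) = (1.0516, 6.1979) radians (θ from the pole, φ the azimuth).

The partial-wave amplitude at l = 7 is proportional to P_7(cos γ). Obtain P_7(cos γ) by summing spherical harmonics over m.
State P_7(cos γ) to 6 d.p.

0.306070

Term-by-term m-sum for l=7 (normalisation 4π/15 = 0.837758):
  [-7]  conj(Y_{7,-7})(Ω₁) = +0.163946-0.161182i ; Y_{7,-7}(Ω₂) = +0.153789+0.104536i ; Δ = +0.042063-0.007650i
  [-6]  conj(Y_{7,-6})(Ω₁) = -0.337260+0.264959i ; Y_{7,-6}(Ω₂) = +0.346700+0.194710i ; Δ = -0.168518+0.026193i
  [-5]  conj(Y_{7,-5})(Ω₁) = +0.284326-0.176255i ; Y_{7,-5}(Ω₂) = +0.362673+0.164764i ; Δ = +0.132158-0.017076i
  [-4]  conj(Y_{7,-4})(Ω₁) = +0.078127-0.037158i ; Y_{7,-4}(Ω₂) = +0.039106+0.013883i ; Δ = +0.003571-0.000368i
  [-3]  conj(Y_{7,-3})(Ω₁) = -0.335134+0.115900i ; Y_{7,-3}(Ω₂) = -0.320917-0.083948i ; Δ = +0.117280-0.009060i
  [-2]  conj(Y_{7,-2})(Ω₁) = +0.067172-0.015160i ; Y_{7,-2}(Ω₂) = -0.196887-0.033913i ; Δ = -0.013739+0.000707i
  [-1]  conj(Y_{7,-1})(Ω₁) = +0.320550-0.035723i ; Y_{7,-1}(Ω₂) = +0.256109+0.021895i ; Δ = +0.082878-0.002130i
  [+0]  conj(Y_{7,0})(Ω₁) = -0.110598-0.000000i ; Y_{7,0}(Ω₂) = +0.235447+0.000000i ; Δ = -0.026040-0.000000i
  [+1]  conj(Y_{7,1})(Ω₁) = -0.320550-0.035723i ; Y_{7,1}(Ω₂) = -0.256109+0.021895i ; Δ = +0.082878+0.002130i
  [+2]  conj(Y_{7,2})(Ω₁) = +0.067172+0.015160i ; Y_{7,2}(Ω₂) = -0.196887+0.033913i ; Δ = -0.013739-0.000707i
  [+3]  conj(Y_{7,3})(Ω₁) = +0.335134+0.115900i ; Y_{7,3}(Ω₂) = +0.320917-0.083948i ; Δ = +0.117280+0.009060i
  [+4]  conj(Y_{7,4})(Ω₁) = +0.078127+0.037158i ; Y_{7,4}(Ω₂) = +0.039106-0.013883i ; Δ = +0.003571+0.000368i
  [+5]  conj(Y_{7,5})(Ω₁) = -0.284326-0.176255i ; Y_{7,5}(Ω₂) = -0.362673+0.164764i ; Δ = +0.132158+0.017076i
  [+6]  conj(Y_{7,6})(Ω₁) = -0.337260-0.264959i ; Y_{7,6}(Ω₂) = +0.346700-0.194710i ; Δ = -0.168518-0.026193i
  [+7]  conj(Y_{7,7})(Ω₁) = -0.163946-0.161182i ; Y_{7,7}(Ω₂) = -0.153789+0.104536i ; Δ = +0.042063+0.007650i
Σ over m = +0.365344+0.000000i; ×(4π/15) → +0.306070+0.000000i. Real part: 0.306070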